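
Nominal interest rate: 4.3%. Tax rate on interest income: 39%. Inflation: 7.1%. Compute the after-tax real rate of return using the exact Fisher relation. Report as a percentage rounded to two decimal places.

-4.18%

After-tax nominal return = 4.3% × (1 − 0.39) = 2.6230%.
1 + r = 1.02623 / 1.07100 = 0.958198
After-tax real rate = 0.958198 − 1 → -4.18%.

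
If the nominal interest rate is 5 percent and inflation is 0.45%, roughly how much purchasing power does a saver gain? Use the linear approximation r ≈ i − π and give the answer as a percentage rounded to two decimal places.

r ≈ i − π = 5% − 0.45% = 4.55%.

4.55%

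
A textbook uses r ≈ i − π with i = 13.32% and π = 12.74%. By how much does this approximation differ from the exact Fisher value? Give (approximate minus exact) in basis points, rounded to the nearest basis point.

7 basis points

Approximate: r ≈ 13.320% − 12.740% = 0.5800%
Exact: (1 + 0.1332)/(1 + 0.1274) − 1 = 0.5145%
Error = 0.5800% − 0.5145% = 0.0655% → 7 basis points.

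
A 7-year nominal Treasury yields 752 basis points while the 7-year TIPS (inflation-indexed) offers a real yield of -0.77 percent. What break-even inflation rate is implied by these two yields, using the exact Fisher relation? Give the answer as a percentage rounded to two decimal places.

(1 + π) = (1 + i)/(1 + r) = 1.07520 / 0.99230 = 1.083543
Break-even inflation = 1.083543 − 1 → 8.35%.

8.35%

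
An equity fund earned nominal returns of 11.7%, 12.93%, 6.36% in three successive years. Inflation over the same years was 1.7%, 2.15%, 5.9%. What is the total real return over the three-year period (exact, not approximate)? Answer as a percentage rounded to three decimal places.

Compound the nominal returns: 1.1170 × 1.1293 × 1.0636 = 1.341655.
Compound inflation: 1.0170 × 1.0215 × 1.0590 = 1.100159.
Deflate: 1.341655 / 1.100159 = 1.219511.
Total real return = 1.219511 − 1 → 21.951%.

21.951%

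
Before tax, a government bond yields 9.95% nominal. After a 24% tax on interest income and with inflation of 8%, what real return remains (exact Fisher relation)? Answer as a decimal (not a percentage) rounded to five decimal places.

After-tax nominal return = 9.95% × (1 − 0.24) = 7.5620%.
1 + r = 1.07562 / 1.08000 = 0.995944
After-tax real rate = 0.995944 − 1 → -0.00406.

-0.00406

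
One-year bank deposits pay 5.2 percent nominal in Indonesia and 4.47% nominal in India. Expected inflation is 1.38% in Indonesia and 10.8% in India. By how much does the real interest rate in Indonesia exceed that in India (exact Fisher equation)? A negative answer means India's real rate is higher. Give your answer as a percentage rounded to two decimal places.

9.48%

Indonesia: (1 + 0.0520)/(1 + 0.0138) − 1 = 3.7680%
India: (1 + 0.0447)/(1 + 0.1080) − 1 = -5.7130%
Differential = 3.7680% − (-5.7130%) = 9.4810% → 9.48%.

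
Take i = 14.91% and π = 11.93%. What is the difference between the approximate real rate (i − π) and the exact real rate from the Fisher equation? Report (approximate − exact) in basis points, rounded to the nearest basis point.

Approximate: r ≈ 14.910% − 11.930% = 2.9800%
Exact: (1 + 0.1491)/(1 + 0.1193) − 1 = 2.6624%
Error = 2.9800% − 2.6624% = 0.3176% → 32 basis points.

32 basis points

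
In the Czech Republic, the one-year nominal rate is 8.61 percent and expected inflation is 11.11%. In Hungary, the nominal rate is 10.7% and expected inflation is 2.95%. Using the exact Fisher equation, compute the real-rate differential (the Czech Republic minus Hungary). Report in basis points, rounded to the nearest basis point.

The Czech Republic: (1 + 0.0861)/(1 + 0.1111) − 1 = -2.2500%
Hungary: (1 + 0.1070)/(1 + 0.0295) − 1 = 7.5279%
Differential = -2.2500% − 7.5279% = -9.7779% → -978 basis points.

-978 basis points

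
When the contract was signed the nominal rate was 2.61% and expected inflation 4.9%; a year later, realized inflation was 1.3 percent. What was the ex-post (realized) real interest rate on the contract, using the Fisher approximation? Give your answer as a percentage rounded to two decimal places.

Ex-post: 2.61% − 1.3% = 1.310%
So the realized real rate is 1.31%.

1.31%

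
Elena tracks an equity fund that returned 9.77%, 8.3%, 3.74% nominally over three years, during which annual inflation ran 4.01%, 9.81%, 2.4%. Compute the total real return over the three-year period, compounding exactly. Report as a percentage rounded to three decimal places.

Compound the nominal returns: 1.0977 × 1.0830 × 1.0374 = 1.233271.
Compound inflation: 1.0401 × 1.0981 × 1.0240 = 1.169545.
Deflate: 1.233271 / 1.169545 = 1.054487.
Total real return = 1.054487 − 1 → 5.449%.

5.449%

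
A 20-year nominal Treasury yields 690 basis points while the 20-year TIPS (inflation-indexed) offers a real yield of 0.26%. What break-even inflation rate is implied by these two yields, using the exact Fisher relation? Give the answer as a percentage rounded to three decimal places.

(1 + π) = (1 + i)/(1 + r) = 1.06900 / 1.00260 = 1.066228
Break-even inflation = 1.066228 − 1 → 6.623%.

6.623%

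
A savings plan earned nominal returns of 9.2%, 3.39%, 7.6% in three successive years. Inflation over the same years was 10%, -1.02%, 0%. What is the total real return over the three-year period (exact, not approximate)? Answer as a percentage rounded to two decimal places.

Compound the nominal returns: 1.0920 × 1.0339 × 1.0760 = 1.214824.
Compound inflation: 1.1000 × 0.9898 × 1.0000 = 1.088780.
Deflate: 1.214824 / 1.088780 = 1.115766.
Total real return = 1.115766 − 1 → 11.58%.

11.58%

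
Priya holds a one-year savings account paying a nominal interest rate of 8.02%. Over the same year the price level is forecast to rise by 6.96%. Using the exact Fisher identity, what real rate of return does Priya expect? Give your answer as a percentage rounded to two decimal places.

By the Fisher identity, 1 + r = (1 + i)/(1 + π).
1 + r = 1.08020 / 1.06960 = 1.009910
r = 1.009910 − 1 = 0.9910%, i.e. 0.99%.

0.99%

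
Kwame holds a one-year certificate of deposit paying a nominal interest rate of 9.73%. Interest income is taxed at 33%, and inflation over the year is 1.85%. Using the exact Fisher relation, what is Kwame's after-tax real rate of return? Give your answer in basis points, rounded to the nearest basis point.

458 basis points

After-tax nominal return = 9.73% × (1 − 0.33) = 6.5191%.
1 + r = 1.065191 / 1.01850 = 1.045843
After-tax real rate = 1.045843 − 1 → 458 basis points.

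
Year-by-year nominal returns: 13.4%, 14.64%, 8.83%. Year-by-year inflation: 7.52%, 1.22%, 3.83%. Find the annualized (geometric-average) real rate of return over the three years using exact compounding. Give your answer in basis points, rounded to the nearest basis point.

Compound the nominal returns: 1.1340 × 1.1464 × 1.0883 = 1.41480915.
Compound inflation: 1.0752 × 1.0122 × 1.0383 = 1.13000000.
Deflate: 1.41480915 / 1.13000000 = 1.25204350.
Annualized real rate = 1.25204350^(1/3) − 1 = 7.7804% → 778 basis points.

778 basis points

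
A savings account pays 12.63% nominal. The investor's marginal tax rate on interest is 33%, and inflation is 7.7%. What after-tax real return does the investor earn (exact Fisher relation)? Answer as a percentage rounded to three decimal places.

0.708%

After-tax nominal return = 12.63% × (1 − 0.33) = 8.4621%.
1 + r = 1.084621 / 1.07700 = 1.007076
After-tax real rate = 1.007076 − 1 → 0.708%.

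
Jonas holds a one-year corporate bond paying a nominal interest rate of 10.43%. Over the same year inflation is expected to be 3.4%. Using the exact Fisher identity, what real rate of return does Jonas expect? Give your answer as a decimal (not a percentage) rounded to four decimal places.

1 + r = 1.10430 / 1.03400 = 1.067988
r = 1.067988 − 1 = 6.7988%, i.e. 0.0680.

0.0680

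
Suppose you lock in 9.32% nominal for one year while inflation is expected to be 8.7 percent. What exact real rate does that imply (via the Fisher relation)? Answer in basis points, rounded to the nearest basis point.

57 basis points

By the Fisher relation, 1 + r = (1 + i)/(1 + π).
1 + r = 1.09320 / 1.08700 = 1.005704
r = 1.005704 − 1 = 0.5704%, i.e. 57 basis points.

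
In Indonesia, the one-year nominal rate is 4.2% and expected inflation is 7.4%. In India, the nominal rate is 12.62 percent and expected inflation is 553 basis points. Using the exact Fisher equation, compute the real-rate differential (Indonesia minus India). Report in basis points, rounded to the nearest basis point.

-970 basis points

Indonesia: (1 + 0.0420)/(1 + 0.0740) − 1 = -2.9795%
India: (1 + 0.1262)/(1 + 0.0553) − 1 = 6.7185%
Differential = -2.9795% − 6.7185% = -9.6980% → -970 basis points.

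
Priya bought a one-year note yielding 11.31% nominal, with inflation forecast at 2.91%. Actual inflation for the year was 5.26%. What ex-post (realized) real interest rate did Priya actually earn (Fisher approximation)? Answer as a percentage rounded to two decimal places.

6.05%

Ex-post: 11.31% − 5.26% = 6.050%
So the realized real rate is 6.05%.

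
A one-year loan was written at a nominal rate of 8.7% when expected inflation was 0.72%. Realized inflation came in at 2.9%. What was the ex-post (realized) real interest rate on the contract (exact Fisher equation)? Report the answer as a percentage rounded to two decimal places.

Ex-post: (1 + 0.0870)/(1 + 0.0290) − 1 = 5.6365%
So the realized real rate is 5.64%.

5.64%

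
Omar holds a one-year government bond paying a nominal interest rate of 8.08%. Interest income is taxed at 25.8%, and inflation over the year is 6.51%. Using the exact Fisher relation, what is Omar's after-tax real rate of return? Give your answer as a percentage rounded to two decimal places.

-0.48%

After-tax nominal return = 8.08% × (1 − 0.258) = 5.99536%.
1 + r = 1.0599536 / 1.06510 = 0.995168
After-tax real rate = 0.995168 − 1 → -0.48%.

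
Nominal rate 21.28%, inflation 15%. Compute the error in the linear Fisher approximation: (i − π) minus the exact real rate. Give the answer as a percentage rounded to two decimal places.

0.82%

Approximate: r ≈ 21.280% − 15.000% = 6.2800%
Exact: (1 + 0.2128)/(1 + 0.1500) − 1 = 5.4609%
Error = 6.2800% − 5.4609% = 0.8191% → 0.82%.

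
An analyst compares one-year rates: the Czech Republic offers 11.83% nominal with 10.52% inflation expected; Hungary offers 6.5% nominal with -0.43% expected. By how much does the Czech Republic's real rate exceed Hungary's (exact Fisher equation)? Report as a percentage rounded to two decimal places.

The Czech Republic: (1 + 0.1183)/(1 + 0.1052) − 1 = 1.1853%
Hungary: (1 + 0.0650)/(1 − 0.0043) − 1 = 6.9599%
Differential = 1.1853% − 6.9599% = -5.7746% → -5.77%.

-5.77%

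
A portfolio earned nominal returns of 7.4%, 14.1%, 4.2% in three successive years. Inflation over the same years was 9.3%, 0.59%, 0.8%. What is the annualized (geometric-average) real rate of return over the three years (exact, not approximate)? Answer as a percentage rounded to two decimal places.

4.84%

Compound the nominal returns: 1.0740 × 1.1410 × 1.0420 = 1.27690223.
Compound inflation: 1.0930 × 1.0059 × 1.0080 = 1.10824429.
Deflate: 1.27690223 / 1.10824429 = 1.15218480.
Annualized real rate = 1.15218480^(1/3) − 1 = 4.8353% → 4.84%.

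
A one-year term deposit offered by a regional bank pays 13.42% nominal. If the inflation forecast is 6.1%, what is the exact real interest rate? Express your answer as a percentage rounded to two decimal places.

By the Fisher equation, 1 + r = (1 + i)/(1 + π).
1 + r = 1.13420 / 1.06100 = 1.068992
r = 1.068992 − 1 = 6.8992%, i.e. 6.90%.

6.90%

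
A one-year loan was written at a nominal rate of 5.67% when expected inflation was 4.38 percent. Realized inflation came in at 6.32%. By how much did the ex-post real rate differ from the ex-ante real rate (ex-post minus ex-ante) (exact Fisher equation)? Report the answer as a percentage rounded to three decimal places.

Ex-ante: (1 + 0.0567)/(1 + 0.0438) − 1 = 1.2359%
Ex-post: (1 + 0.0567)/(1 + 0.0632) − 1 = -0.6114%
Difference (ex-post − ex-ante) = -1.8472% → -1.847%.

-1.847%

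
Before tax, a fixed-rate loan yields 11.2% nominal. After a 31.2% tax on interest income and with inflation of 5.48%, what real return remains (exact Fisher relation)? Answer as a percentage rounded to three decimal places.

After-tax nominal return = 11.2% × (1 − 0.312) = 7.7056%.
1 + r = 1.077056 / 1.05480 = 1.021100
After-tax real rate = 1.021100 − 1 → 2.110%.

2.110%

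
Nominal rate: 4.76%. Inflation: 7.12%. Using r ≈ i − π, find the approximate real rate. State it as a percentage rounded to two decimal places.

-2.36%

r ≈ i − π = 4.76% − 7.12% = -2.36%.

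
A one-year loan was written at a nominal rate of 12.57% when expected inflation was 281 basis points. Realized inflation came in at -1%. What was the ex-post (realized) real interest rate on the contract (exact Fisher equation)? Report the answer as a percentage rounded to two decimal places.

13.71%

Ex-post: (1 + 0.1257)/(1 − 0.0100) − 1 = 13.7071%
So the realized real rate is 13.71%.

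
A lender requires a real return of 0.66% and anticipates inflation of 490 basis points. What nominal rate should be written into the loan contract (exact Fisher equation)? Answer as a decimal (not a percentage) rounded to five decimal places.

(1 + i) = (1 + r)(1 + π) = 1.00660 × 1.04900 = 1.0559234
i = 1.0559234 − 1, so the required nominal rate is 0.05592.

0.05592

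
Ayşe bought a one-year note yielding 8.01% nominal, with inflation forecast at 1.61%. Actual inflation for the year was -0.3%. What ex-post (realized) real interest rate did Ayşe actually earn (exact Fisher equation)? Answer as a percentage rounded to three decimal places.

8.335%

Ex-post: (1 + 0.0801)/(1 − 0.0030) − 1 = 8.3350%
So the realized real rate is 8.335%.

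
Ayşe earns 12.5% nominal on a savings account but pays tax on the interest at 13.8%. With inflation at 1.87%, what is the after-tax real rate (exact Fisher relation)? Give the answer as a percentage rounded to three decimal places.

8.742%

After-tax nominal return = 12.5% × (1 − 0.138) = 10.7750%.
1 + r = 1.10775 / 1.01870 = 1.0874153
After-tax real rate = 1.0874153 − 1 → 8.742%.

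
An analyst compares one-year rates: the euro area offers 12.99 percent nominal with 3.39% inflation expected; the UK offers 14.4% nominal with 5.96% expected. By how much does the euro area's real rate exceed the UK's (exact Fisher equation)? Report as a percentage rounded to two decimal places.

1.32%

The euro area: (1 + 0.1299)/(1 + 0.0339) − 1 = 9.2852%
The UK: (1 + 0.1440)/(1 + 0.0596) − 1 = 7.9653%
Differential = 9.2852% − 7.9653% = 1.3200% → 1.32%.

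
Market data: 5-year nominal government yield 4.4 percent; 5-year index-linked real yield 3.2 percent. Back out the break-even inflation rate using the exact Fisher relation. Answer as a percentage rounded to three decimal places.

1.163%

(1 + π) = (1 + i)/(1 + r) = 1.04400 / 1.03200 = 1.011628
Break-even inflation = 1.011628 − 1 → 1.163%.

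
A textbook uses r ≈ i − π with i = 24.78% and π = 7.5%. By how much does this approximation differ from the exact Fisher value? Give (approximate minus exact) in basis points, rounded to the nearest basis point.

Approximate: r ≈ 24.780% − 7.500% = 17.2800%
Exact: (1 + 0.2478)/(1 + 0.0750) − 1 = 16.0744%
Error = 17.2800% − 16.0744% = 1.2056% → 121 basis points.

121 basis points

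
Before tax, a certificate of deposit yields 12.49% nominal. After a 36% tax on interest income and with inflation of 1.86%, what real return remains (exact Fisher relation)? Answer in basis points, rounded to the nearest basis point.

After-tax nominal return = 12.49% × (1 − 0.36) = 7.9936%.
1 + r = 1.079936 / 1.01860 = 1.060216
After-tax real rate = 1.060216 − 1 → 602 basis points.

602 basis points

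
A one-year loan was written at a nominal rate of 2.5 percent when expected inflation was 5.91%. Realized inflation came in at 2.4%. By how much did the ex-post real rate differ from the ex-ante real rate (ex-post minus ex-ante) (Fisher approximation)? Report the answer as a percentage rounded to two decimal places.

Ex-ante: 2.5% − 5.91% = -3.410%
Ex-post: 2.5% − 2.4% = 0.100%
Difference (ex-post − ex-ante) = 3.5100% → 3.51%.

3.51%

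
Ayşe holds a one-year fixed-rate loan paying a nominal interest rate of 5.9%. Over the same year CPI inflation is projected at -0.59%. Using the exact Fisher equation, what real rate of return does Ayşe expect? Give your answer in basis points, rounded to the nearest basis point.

653 basis points

By the Fisher equation, 1 + r = (1 + i)/(1 + π).
1 + r = 1.05900 / 0.99410 = 1.065285
r = 1.065285 − 1 = 6.5285%, i.e. 653 basis points.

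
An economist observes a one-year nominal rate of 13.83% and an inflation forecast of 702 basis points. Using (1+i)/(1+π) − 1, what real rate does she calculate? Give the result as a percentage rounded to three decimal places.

1 + r = 1.13830 / 1.07020 = 1.063633
r = 1.063633 − 1 = 6.3633%, i.e. 6.363%.

6.363%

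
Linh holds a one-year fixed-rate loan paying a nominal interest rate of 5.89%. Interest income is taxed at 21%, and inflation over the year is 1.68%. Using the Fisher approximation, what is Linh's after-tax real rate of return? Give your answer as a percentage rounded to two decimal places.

2.97%

After-tax nominal return = 5.89% × (1 − 0.21) = 4.6531%.
r ≈ 4.6531% − 1.68% → 2.97%.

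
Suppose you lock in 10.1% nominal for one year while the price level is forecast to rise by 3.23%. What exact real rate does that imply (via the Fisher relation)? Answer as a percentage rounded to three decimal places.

By the Fisher relation, 1 + r = (1 + i)/(1 + π).
1 + r = 1.10100 / 1.03230 = 1.066550
r = 1.066550 − 1 = 6.6550%, i.e. 6.655%.

6.655%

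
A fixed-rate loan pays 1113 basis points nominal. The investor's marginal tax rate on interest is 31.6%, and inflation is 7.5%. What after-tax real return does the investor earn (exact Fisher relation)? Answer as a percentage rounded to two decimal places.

0.11%

After-tax nominal return = 11.13% × (1 − 0.316) = 7.61292%.
1 + r = 1.0761292 / 1.07500 = 1.0010504
After-tax real rate = 1.0010504 − 1 → 0.11%.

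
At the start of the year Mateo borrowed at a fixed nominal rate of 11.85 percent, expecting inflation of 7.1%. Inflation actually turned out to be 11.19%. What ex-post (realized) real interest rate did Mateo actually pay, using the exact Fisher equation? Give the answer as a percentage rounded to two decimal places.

0.59%

Ex-post: (1 + 0.1185)/(1 + 0.1119) − 1 = 0.5936%
So the realized real rate is 0.59%.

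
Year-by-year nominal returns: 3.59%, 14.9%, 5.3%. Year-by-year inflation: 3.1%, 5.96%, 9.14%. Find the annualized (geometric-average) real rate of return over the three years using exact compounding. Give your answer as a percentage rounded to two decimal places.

1.68%

Nominal growth factor = 1.0359 × 1.1490 × 1.0530 = 1.25333230
Price-level growth factor = 1.0310 × 1.0596 × 1.0914 = 1.19229731
Real growth factor = 1.25333230 / 1.19229731 = 1.05119108
Annualized real rate = 1.05119108^(1/3) − 1 = 1.6781% → 1.68%.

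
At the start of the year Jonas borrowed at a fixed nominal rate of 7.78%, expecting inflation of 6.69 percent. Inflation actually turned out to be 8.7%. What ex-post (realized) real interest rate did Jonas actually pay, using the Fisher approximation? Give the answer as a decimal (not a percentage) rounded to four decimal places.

-0.0092

Ex-post: 7.78% − 8.7% = -0.920%
So the realized real rate is -0.0092.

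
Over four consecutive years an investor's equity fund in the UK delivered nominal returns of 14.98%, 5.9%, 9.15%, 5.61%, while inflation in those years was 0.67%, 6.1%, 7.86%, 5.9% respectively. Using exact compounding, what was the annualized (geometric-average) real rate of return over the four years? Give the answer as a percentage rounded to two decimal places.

Compound the nominal returns: 1.1498 × 1.0590 × 1.0915 × 1.0561 = 1.40361192.
Compound inflation: 1.0067 × 1.0610 × 1.0786 × 1.0590 = 1.22003370.
Deflate: 1.40361192 / 1.22003370 = 1.15046979.
Annualized real rate = 1.15046979^(1/4) − 1 = 3.5664% → 3.57%.

3.57%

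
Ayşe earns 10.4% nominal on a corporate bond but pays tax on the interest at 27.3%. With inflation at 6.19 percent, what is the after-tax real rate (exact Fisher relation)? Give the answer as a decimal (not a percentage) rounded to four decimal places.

After-tax nominal return = 10.4% × (1 − 0.273) = 7.5608%.
1 + r = 1.075608 / 1.06190 = 1.012909
After-tax real rate = 1.012909 − 1 → 0.0129.

0.0129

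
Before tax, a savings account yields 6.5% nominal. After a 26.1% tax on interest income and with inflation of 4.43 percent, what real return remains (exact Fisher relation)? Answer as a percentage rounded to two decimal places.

0.36%

After-tax nominal return = 6.5% × (1 − 0.261) = 4.8035%.
1 + r = 1.048035 / 1.04430 = 1.003577
After-tax real rate = 1.003577 − 1 → 0.36%.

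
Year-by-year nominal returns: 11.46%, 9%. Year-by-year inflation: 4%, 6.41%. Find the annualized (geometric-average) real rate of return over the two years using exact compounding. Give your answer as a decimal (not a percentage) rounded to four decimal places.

0.0478

Compound the nominal returns: 1.1146 × 1.0900 = 1.21491400.
Compound inflation: 1.0400 × 1.0641 = 1.10666400.
Deflate: 1.21491400 / 1.10666400 = 1.09781650.
Annualized real rate = 1.09781650^(1/2) − 1 = 4.7767% → 0.0478.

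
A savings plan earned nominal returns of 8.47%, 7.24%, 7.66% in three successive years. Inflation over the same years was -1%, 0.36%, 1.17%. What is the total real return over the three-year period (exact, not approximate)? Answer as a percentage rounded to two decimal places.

Compound the nominal returns: 1.0847 × 1.0724 × 1.0766 = 1.252336.
Compound inflation: 0.9900 × 1.0036 × 1.0117 = 1.005189.
Deflate: 1.252336 / 1.005189 = 1.245871.
Total real return = 1.245871 − 1 → 24.59%.

24.59%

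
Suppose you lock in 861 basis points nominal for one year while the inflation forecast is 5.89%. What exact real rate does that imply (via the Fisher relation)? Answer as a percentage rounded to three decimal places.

2.569%

1 + r = 1.08610 / 1.05890 = 1.025687
r = 1.025687 − 1 = 2.5687%, i.e. 2.569%.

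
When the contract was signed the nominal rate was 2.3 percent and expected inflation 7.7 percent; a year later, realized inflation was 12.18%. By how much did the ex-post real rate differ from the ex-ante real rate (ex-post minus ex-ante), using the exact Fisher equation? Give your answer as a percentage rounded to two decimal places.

-3.79%

Ex-ante: (1 + 0.0230)/(1 + 0.0770) − 1 = -5.0139%
Ex-post: (1 + 0.0230)/(1 + 0.1218) − 1 = -8.8073%
Difference (ex-post − ex-ante) = -3.7933% → -3.79%.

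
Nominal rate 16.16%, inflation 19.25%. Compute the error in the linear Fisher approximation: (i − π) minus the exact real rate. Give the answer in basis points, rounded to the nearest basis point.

Approximate: r ≈ 16.160% − 19.250% = -3.0900%
Exact: (1 + 0.1616)/(1 + 0.1925) − 1 = -2.5912%
Error = -3.0900% − (-2.5912%) = -0.4988% → -50 basis points.

-50 basis points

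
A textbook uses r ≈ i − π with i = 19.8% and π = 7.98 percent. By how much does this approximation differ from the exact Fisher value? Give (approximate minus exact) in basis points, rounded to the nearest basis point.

Approximate: r ≈ 19.800% − 7.980% = 11.8200%
Exact: (1 + 0.1980)/(1 + 0.0798) − 1 = 10.9465%
Error = 11.8200% − 10.9465% = 0.8735% → 87 basis points.

87 basis points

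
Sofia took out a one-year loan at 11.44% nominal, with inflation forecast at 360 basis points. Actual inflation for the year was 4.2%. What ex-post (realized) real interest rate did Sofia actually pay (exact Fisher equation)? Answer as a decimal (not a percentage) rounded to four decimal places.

Ex-post: (1 + 0.1144)/(1 + 0.0420) − 1 = 6.9482%
So the realized real rate is 0.0695.

0.0695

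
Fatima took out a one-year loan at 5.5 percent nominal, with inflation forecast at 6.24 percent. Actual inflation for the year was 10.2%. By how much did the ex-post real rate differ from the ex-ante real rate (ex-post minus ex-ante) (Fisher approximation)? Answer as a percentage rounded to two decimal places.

Ex-ante: 5.5% − 6.24% = -0.740%
Ex-post: 5.5% − 10.2% = -4.700%
Difference (ex-post − ex-ante) = -3.9600% → -3.96%.

-3.96%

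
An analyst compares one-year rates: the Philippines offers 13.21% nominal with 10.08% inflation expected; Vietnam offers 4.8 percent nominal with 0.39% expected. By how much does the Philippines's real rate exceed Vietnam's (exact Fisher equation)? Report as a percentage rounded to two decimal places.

The Philippines: (1 + 0.1321)/(1 + 0.1008) − 1 = 2.8434%
Vietnam: (1 + 0.0480)/(1 + 0.0039) − 1 = 4.3929%
Differential = 2.8434% − 4.3929% = -1.5495% → -1.55%.

-1.55%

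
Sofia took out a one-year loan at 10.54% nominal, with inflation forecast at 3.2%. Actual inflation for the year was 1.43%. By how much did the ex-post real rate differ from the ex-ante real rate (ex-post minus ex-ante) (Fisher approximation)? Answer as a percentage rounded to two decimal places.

1.77%

Ex-ante: 10.54% − 3.2% = 7.340%
Ex-post: 10.54% − 1.43% = 9.110%
Difference (ex-post − ex-ante) = 1.7700% → 1.77%.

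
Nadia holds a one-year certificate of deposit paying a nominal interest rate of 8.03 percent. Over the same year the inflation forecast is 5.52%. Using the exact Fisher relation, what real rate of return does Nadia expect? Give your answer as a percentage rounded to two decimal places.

1 + r = 1.08030 / 1.05520 = 1.023787
r = 1.023787 − 1 = 2.3787%, i.e. 2.38%.

2.38%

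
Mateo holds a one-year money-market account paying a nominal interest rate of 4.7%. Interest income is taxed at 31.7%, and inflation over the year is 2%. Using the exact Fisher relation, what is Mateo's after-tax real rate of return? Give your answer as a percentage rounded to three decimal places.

After-tax nominal return = 4.7% × (1 − 0.317) = 3.2101%.
1 + r = 1.032101 / 1.02000 = 1.011864
After-tax real rate = 1.011864 − 1 → 1.186%.

1.186%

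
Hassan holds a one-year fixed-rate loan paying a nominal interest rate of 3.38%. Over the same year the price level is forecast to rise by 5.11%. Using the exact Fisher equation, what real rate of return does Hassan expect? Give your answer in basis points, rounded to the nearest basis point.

By the Fisher equation, 1 + r = (1 + i)/(1 + π).
1 + r = 1.03380 / 1.05110 = 0.983541
r = 0.983541 − 1 = -1.6459%, i.e. -165 basis points.

-165 basis points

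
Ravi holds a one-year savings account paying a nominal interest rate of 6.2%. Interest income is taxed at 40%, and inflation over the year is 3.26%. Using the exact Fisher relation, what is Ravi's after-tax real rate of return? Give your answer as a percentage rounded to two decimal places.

After-tax nominal return = 6.2% × (1 − 0.4) = 3.7200%.
1 + r = 1.03720 / 1.03260 = 1.004455
After-tax real rate = 1.004455 − 1 → 0.45%.

0.45%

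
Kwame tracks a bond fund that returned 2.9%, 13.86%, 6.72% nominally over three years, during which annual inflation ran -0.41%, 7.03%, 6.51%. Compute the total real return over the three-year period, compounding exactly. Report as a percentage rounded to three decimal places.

Nominal growth factor = 1.0290 × 1.1386 × 1.0672 = 1.250352
Price-level growth factor = 0.9959 × 1.0703 × 1.0651 = 1.135303
Real growth factor = 1.250352 / 1.135303 = 1.101338
Total real return = 1.101338 − 1 → 10.134%.

10.134%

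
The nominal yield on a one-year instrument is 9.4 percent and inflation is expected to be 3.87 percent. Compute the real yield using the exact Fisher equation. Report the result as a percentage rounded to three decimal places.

1 + r = 1.09400 / 1.03870 = 1.053240
r = 1.053240 − 1 = 5.3240%, i.e. 5.324%.

5.324%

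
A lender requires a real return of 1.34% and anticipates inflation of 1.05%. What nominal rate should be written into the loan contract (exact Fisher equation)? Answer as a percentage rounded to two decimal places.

(1 + i) = (1 + r)(1 + π) = 1.01340 × 1.01050 = 1.0240407
i = 1.0240407 − 1, so the required nominal rate is 2.40%.

2.40%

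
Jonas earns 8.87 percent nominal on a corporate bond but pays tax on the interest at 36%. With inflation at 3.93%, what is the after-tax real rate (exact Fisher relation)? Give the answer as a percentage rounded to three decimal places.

1.681%

After-tax nominal return = 8.87% × (1 − 0.36) = 5.6768%.
1 + r = 1.056768 / 1.03930 = 1.016807
After-tax real rate = 1.016807 − 1 → 1.681%.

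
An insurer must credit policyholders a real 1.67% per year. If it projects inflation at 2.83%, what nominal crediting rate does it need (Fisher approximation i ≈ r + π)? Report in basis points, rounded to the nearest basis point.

i ≈ r + π = 1.67% + 2.83% = 450 basis points.

450 basis points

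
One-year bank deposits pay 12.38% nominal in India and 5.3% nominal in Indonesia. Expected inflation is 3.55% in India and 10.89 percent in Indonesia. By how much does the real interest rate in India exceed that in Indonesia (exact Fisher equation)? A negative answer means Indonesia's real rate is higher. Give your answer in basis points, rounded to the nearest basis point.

India: (1 + 0.1238)/(1 + 0.0355) − 1 = 8.5273%
Indonesia: (1 + 0.0530)/(1 + 0.1089) − 1 = -5.0410%
Differential = 8.5273% − (-5.0410%) = 13.5683% → 1357 basis points.

1357 basis points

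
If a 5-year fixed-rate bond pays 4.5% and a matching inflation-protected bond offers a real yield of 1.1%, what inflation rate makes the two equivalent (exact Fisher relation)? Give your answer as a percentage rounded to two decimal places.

(1 + π) = (1 + i)/(1 + r) = 1.04500 / 1.01100 = 1.033630
Break-even inflation = 1.033630 − 1 → 3.36%.

3.36%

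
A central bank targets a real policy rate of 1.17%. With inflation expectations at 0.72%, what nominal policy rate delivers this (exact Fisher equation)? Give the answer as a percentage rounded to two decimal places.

1.90%

(1 + i) = (1 + r)(1 + π) = 1.01170 × 1.00720 = 1.01898424
i = 1.01898424 − 1, so the required nominal rate is 1.90%.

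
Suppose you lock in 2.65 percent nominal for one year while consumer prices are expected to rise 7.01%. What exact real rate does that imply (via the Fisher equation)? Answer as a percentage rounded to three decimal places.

By the Fisher equation, 1 + r = (1 + i)/(1 + π).
1 + r = 1.02650 / 1.07010 = 0.959256
r = 0.959256 − 1 = -4.0744%, i.e. -4.074%.

-4.074%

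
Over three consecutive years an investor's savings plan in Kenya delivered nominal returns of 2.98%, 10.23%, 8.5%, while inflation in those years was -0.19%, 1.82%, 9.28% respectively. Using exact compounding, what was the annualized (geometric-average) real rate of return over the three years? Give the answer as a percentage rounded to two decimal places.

Compound the nominal returns: 1.0298 × 1.1023 × 1.0850 = 1.23163617.
Compound inflation: 0.9981 × 1.0182 × 1.0928 = 1.11057485.
Deflate: 1.23163617 / 1.11057485 = 1.10900779.
Annualized real rate = 1.10900779^(1/3) − 1 = 3.5090% → 3.51%.

3.51%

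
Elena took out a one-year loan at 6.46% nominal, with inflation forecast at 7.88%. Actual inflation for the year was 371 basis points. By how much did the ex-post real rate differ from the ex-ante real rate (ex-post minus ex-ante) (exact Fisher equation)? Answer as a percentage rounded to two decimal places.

3.97%

Ex-ante: (1 + 0.0646)/(1 + 0.0788) − 1 = -1.3163%
Ex-post: (1 + 0.0646)/(1 + 0.0371) − 1 = 2.6516%
Difference (ex-post − ex-ante) = 3.9679% → 3.97%.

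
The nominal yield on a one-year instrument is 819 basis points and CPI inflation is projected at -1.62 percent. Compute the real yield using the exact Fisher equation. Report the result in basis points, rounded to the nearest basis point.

By the Fisher relation, 1 + r = (1 + i)/(1 + π).
1 + r = 1.08190 / 0.98380 = 1.099715
r = 1.099715 − 1 = 9.9715%, i.e. 997 basis points.

997 basis points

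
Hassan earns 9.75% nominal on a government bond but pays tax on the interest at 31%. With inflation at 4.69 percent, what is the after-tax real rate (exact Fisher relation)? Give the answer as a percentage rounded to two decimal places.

After-tax nominal return = 9.75% × (1 − 0.31) = 6.7275%.
1 + r = 1.067275 / 1.04690 = 1.019462
After-tax real rate = 1.019462 − 1 → 1.95%.

1.95%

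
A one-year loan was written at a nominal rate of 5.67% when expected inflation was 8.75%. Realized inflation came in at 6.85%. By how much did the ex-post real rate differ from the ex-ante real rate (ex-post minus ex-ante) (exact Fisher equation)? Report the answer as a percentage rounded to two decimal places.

1.73%

Ex-ante: (1 + 0.0567)/(1 + 0.0875) − 1 = -2.8322%
Ex-post: (1 + 0.0567)/(1 + 0.0685) − 1 = -1.1044%
Difference (ex-post − ex-ante) = 1.7278% → 1.73%.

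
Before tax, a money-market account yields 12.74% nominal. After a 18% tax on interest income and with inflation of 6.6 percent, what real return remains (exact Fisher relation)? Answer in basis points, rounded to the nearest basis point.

361 basis points

After-tax nominal return = 12.74% × (1 − 0.18) = 10.4468%.
1 + r = 1.104468 / 1.06600 = 1.036086
After-tax real rate = 1.036086 − 1 → 361 basis points.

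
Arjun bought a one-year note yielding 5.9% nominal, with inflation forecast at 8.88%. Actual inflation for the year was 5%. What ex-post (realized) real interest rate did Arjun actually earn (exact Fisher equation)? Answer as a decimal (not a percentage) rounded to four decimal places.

0.0086

Ex-post: (1 + 0.0590)/(1 + 0.0500) − 1 = 0.8571%
So the realized real rate is 0.0086.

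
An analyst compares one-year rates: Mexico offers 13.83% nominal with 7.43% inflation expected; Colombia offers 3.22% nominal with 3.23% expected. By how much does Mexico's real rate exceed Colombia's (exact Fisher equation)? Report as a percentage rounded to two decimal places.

5.97%

Mexico: (1 + 0.1383)/(1 + 0.0743) − 1 = 5.9574%
Colombia: (1 + 0.0322)/(1 + 0.0323) − 1 = -0.0097%
Differential = 5.9574% − (-0.0097%) = 5.9671% → 5.97%.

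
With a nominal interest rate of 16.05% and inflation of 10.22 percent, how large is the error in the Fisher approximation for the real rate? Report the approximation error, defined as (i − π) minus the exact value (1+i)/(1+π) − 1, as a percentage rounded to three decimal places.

0.541%

Approximate: r ≈ 16.050% − 10.220% = 5.8300%
Exact: (1 + 0.1605)/(1 + 0.1022) − 1 = 5.2894%
Error = 5.8300% − 5.2894% = 0.5406% → 0.541%.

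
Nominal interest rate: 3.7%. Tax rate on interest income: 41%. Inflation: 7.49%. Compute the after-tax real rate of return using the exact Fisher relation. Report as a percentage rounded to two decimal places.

After-tax nominal return = 3.7% × (1 − 0.41) = 2.1830%.
1 + r = 1.02183 / 1.07490 = 0.950628
After-tax real rate = 0.950628 − 1 → -4.94%.

-4.94%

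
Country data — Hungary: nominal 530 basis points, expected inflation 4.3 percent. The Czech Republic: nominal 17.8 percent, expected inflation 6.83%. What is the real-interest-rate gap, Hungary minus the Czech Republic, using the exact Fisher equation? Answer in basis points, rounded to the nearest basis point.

Hungary: (1 + 0.0530)/(1 + 0.0430) − 1 = 0.9588%
The Czech Republic: (1 + 0.1780)/(1 + 0.0683) − 1 = 10.2687%
Differential = 0.9588% − 10.2687% = -9.3099% → -931 basis points.

-931 basis points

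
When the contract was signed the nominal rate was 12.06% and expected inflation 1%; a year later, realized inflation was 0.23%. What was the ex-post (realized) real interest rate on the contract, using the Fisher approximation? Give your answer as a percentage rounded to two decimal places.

Ex-post: 12.06% − 0.23% = 11.830%
So the realized real rate is 11.83%.

11.83%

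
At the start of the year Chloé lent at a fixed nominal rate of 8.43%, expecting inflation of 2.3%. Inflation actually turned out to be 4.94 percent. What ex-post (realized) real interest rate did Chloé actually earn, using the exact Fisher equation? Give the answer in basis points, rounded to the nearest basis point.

333 basis points

Ex-post: (1 + 0.0843)/(1 + 0.0494) − 1 = 3.3257%
So the realized real rate is 333 basis points.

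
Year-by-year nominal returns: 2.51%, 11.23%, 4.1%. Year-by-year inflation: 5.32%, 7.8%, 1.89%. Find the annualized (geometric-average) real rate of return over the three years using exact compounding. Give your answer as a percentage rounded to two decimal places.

0.86%

Nominal growth factor = 1.0251 × 1.1123 × 1.0410 = 1.18696770
Price-level growth factor = 1.0532 × 1.0780 × 1.0189 = 1.15680771
Real growth factor = 1.18696770 / 1.15680771 = 1.02607174
Annualized real rate = 1.02607174^(1/3) − 1 = 0.8616% → 0.86%.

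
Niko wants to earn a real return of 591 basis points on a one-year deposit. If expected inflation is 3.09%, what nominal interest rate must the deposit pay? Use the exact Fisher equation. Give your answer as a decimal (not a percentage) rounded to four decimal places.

0.0918

(1 + i) = (1 + r)(1 + π) = 1.05910 × 1.03090 = 1.09182619
i = 1.09182619 − 1, so the required nominal rate is 0.0918.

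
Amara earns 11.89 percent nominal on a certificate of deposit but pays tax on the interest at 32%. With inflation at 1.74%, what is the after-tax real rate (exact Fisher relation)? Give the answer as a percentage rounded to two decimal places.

6.24%

After-tax nominal return = 11.89% × (1 − 0.32) = 8.0852%.
1 + r = 1.080852 / 1.01740 = 1.062367
After-tax real rate = 1.062367 − 1 → 6.24%.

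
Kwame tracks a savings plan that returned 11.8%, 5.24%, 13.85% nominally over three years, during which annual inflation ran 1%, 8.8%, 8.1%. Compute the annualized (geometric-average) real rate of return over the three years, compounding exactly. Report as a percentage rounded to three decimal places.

4.086%

Compound the nominal returns: 1.1180 × 1.0524 × 1.1385 = 1.33953997.
Compound inflation: 1.0100 × 1.0880 × 1.0810 = 1.18788928.
Deflate: 1.33953997 / 1.18788928 = 1.12766400.
Annualized real rate = 1.12766400^(1/3) − 1 = 4.0862% → 4.086%.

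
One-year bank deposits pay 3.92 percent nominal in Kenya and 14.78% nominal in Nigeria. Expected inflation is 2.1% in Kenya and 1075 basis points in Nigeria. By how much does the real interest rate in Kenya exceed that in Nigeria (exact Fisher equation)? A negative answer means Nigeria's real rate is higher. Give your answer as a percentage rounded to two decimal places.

-1.86%

Kenya: (1 + 0.0392)/(1 + 0.0210) − 1 = 1.7826%
Nigeria: (1 + 0.1478)/(1 + 0.1075) − 1 = 3.6388%
Differential = 1.7826% − 3.6388% = -1.8563% → -1.86%.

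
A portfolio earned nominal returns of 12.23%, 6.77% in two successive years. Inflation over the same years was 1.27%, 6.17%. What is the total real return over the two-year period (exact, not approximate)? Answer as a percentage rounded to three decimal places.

Nominal growth factor = 1.1223 × 1.0677 = 1.198280
Price-level growth factor = 1.0127 × 1.0617 = 1.075184
Real growth factor = 1.198280 / 1.075184 = 1.114488
Total real return = 1.114488 − 1 → 11.449%.

11.449%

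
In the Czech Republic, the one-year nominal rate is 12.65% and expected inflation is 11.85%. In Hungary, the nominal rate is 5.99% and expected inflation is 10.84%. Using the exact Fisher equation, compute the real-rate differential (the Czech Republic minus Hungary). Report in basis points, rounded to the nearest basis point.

509 basis points

The Czech Republic: (1 + 0.1265)/(1 + 0.1185) − 1 = 0.7152%
Hungary: (1 + 0.0599)/(1 + 0.1084) − 1 = -4.3757%
Differential = 0.7152% − (-4.3757%) = 5.0909% → 509 basis points.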